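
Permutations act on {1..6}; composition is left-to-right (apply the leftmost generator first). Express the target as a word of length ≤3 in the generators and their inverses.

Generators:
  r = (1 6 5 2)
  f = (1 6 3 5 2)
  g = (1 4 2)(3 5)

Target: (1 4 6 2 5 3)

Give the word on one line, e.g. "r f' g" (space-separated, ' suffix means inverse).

  after g: (1 4 2)(3 5)
  after r: (1 4)(2 6 5 3)
  after r: (1 4 6 2 5 3)

g r r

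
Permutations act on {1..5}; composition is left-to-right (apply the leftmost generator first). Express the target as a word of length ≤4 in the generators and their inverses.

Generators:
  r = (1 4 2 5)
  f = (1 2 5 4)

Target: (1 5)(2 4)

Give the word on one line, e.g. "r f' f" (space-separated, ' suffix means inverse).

r f f r

  after r: (1 4 2 5)
  after f: (2 4 5)
  after f: (1 2)
  after r: (1 5)(2 4)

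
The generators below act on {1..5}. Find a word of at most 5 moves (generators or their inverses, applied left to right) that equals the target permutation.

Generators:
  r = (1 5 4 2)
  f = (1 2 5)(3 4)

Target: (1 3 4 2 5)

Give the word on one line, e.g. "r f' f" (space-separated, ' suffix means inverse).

f' r f r

  after f': (1 5 2)(3 4)
  after r: (1 4 3 2 5)
  after f: (1 3 5 2)
  after r: (1 3 4 2 5)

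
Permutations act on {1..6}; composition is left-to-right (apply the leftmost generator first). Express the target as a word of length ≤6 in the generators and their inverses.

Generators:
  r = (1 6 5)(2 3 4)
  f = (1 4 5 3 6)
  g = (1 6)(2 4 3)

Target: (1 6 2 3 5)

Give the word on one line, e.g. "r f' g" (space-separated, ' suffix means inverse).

r g' f g f

  after r: (1 6 5)(2 3 4)
  after g': (2 4 3)(5 6)
  after f: (1 4 6 3 2 5)
  after g: (1 3 4)(2 5 6)
  after f: (1 6 2 3 5)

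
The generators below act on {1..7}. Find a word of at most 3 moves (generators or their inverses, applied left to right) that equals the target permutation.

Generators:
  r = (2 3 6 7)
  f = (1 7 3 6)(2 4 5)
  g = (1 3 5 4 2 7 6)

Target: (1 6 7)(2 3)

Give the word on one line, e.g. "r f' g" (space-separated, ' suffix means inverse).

  after g: (1 3 5 4 2 7 6)
  after f: (1 6 7)(2 3)

g f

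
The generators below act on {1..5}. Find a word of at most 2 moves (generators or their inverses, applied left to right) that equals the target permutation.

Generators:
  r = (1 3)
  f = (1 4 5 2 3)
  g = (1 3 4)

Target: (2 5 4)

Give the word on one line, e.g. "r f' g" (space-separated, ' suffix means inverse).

  after g': (1 4 3)
  after f': (2 5 4)

g' f'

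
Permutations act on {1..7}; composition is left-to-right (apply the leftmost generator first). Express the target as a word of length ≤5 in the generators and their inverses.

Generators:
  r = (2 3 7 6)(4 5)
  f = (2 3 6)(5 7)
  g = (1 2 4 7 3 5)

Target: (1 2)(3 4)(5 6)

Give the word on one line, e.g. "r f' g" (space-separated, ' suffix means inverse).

  after f': (2 6 3)(5 7)
  after r': (2 7 4 5 3 6)
  after f: (2 5 6 3)(4 7)
  after g: (1 2)(3 4)(5 6)

f' r' f g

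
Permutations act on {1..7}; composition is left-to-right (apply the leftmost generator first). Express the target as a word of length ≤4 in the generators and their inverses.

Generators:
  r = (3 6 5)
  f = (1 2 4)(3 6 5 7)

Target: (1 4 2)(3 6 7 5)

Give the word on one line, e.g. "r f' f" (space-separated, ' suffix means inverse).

r r f'

  after r: (3 6 5)
  after r: (3 5 6)
  after f': (1 4 2)(3 6 7 5)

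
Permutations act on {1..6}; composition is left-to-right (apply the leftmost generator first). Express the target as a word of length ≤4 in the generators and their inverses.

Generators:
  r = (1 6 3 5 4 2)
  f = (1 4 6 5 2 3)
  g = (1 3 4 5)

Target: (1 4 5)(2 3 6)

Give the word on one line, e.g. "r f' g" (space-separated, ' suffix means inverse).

r f'

  after r: (1 6 3 5 4 2)
  after f': (1 4 5)(2 3 6)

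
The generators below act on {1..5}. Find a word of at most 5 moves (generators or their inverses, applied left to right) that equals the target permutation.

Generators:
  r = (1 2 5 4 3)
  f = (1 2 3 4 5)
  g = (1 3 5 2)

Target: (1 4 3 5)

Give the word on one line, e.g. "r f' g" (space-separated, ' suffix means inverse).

  after f': (1 5 4 3 2)
  after g': (1 3 5 4)
  after r': (1 4 3 2)
  after r': (1 5 2 3)
  after f': (1 4 3 5)

f' g' r' r' f'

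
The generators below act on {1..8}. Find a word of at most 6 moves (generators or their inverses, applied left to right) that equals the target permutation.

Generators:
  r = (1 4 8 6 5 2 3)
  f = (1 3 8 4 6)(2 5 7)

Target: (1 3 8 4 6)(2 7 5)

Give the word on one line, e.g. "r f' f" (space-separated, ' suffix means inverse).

  after f': (1 6 4 8 3)(2 7 5)
  after f': (1 4 3 6 8)(2 5 7)
  after f': (1 8 6 3 4)
  after f': (1 3 8 4 6)(2 7 5)

f' f' f' f'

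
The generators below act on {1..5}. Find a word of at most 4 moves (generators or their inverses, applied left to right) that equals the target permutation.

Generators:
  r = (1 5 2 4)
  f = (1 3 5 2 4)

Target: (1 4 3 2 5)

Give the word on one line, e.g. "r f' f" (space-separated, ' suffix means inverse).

  after r: (1 5 2 4)
  after f: (1 2)(3 5 4)
  after r: (1 4 3 2 5)

r f r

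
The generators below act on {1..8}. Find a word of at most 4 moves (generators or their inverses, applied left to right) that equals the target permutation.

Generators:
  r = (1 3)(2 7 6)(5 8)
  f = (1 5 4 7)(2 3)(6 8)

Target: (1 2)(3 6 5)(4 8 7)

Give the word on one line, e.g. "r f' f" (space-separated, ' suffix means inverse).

f' r'

  after f': (1 7 4 5)(2 3)(6 8)
  after r': (1 2)(3 6 5)(4 8 7)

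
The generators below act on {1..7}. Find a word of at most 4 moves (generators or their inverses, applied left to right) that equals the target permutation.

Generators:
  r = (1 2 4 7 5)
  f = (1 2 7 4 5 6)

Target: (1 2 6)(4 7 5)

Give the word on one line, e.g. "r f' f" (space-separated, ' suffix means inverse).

  after r: (1 2 4 7 5)
  after f: (1 7 6)(2 5)
  after f: (1 4 5 7)(2 6)
  after r': (1 2 6)(4 7 5)

r f f r'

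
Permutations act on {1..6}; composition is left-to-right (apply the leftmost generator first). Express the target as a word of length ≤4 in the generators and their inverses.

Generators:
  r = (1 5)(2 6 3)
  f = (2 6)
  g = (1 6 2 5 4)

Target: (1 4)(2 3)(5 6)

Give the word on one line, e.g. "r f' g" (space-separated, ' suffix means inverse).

  after g': (1 4 5 2 6)
  after r: (1 4)(2 3)(5 6)

g' r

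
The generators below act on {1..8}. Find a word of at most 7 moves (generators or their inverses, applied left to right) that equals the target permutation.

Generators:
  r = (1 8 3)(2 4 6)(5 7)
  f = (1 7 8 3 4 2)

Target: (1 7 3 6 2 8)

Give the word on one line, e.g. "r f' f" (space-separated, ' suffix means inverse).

  after r': (1 3 8)(2 6 4)(5 7)
  after r': (1 8 3)(2 4 6)
  after f': (1 7)(2 3)(4 6)
  after r: (1 5 7 8 3 4 2)
  after r: (1 7 3 6 2 8)

r' r' f' r r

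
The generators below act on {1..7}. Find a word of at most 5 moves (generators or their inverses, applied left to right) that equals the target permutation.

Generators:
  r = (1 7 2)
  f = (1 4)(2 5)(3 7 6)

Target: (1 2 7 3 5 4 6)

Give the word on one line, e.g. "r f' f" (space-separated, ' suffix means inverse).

f r f r'

  after f: (1 4)(2 5)(3 7 6)
  after r: (1 4 7 6 3 2 5)
  after f: (3 5 4 6 7)
  after r': (1 2 7 3 5 4 6)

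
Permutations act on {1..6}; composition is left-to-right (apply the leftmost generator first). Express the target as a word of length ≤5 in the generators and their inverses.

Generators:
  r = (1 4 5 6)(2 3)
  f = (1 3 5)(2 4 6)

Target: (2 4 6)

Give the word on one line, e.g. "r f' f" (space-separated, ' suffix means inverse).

f r f' r' f

  after f: (1 3 5)(2 4 6)
  after r: (1 2 5 4)(3 6)
  after f': (1 6)(2 3 4 5)
  after r': (1 5 3)
  after f: (2 4 6)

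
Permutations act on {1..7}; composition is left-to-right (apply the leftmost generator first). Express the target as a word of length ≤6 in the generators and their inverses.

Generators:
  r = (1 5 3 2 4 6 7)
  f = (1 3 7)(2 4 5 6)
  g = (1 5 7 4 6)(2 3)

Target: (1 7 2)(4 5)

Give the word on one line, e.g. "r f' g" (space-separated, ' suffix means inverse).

  after r: (1 5 3 2 4 6 7)
  after r: (1 3 4 7 5 2 6)
  after f': (2 5 6 7 4 3)
  after r': (1 7 2)(4 5)

r r f' r'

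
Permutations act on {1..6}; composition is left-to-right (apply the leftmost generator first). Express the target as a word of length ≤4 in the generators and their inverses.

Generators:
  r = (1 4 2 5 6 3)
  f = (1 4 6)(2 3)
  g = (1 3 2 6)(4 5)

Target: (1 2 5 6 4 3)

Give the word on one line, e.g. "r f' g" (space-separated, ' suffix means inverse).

r' g

  after r': (1 3 6 5 2 4)
  after g: (1 2 5 6 4 3)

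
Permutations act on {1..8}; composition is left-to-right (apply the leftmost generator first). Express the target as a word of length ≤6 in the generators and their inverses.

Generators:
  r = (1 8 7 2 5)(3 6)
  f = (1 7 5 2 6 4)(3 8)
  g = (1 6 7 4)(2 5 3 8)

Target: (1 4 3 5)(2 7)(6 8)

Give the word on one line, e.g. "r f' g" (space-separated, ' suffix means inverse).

  after f': (1 4 6 2 5 7)(3 8)
  after r: (1 4 3 7 8 6 5 2)
  after r: (1 4 6)(2 8 3)
  after r: (1 4 3 5)(2 7)(6 8)

f' r r r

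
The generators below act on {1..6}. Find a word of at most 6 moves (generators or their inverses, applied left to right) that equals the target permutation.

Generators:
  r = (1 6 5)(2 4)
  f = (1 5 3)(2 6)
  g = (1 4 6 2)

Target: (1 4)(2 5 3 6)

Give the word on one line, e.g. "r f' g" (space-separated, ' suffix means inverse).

  after g': (1 2 6 4)
  after f': (1 6 4 3 5)
  after f': (1 2 6 4 5 3)
  after r: (1 4)(2 5 3 6)

g' f' f' r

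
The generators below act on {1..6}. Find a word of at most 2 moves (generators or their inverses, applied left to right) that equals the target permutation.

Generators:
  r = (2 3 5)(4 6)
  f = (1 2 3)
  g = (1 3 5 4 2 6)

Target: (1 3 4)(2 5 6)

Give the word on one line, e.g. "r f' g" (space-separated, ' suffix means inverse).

  after r: (2 3 5)(4 6)
  after g: (1 3 4)(2 5 6)

r g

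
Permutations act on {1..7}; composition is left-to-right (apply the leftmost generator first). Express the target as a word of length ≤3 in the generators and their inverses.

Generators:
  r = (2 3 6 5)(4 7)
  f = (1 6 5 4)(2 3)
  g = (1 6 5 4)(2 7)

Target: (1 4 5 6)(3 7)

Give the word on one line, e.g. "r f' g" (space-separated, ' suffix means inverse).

g f' g'

  after g: (1 6 5 4)(2 7)
  after f': (2 7 3)
  after g': (1 4 5 6)(3 7)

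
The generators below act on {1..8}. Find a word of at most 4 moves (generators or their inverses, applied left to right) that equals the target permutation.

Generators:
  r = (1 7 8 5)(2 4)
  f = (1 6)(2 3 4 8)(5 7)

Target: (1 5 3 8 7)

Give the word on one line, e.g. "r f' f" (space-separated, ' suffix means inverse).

  after r': (1 5 8 7)(2 4)
  after f': (1 7 6)(2 3)(4 8 5)
  after f': (1 5 3 8 7)

r' f' f'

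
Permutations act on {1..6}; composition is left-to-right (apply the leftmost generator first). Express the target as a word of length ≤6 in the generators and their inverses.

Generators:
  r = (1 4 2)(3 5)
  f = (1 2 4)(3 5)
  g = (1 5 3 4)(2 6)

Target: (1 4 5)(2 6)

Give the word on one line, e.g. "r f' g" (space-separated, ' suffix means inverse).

g' f' r f'

  after g': (1 4 3 5)(2 6)
  after f': (1 2 6)(4 5)
  after r: (2 6 4 3 5)
  after f': (1 4 5)(2 6)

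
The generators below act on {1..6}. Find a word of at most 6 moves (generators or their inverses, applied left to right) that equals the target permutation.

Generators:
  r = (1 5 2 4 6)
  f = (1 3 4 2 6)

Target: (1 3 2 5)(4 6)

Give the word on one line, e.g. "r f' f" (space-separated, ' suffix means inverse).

  after f': (1 6 2 4 3)
  after r: (2 6 4 3 5)
  after f: (1 3 5 6 2)
  after r: (1 3 2 5)(4 6)

f' r f r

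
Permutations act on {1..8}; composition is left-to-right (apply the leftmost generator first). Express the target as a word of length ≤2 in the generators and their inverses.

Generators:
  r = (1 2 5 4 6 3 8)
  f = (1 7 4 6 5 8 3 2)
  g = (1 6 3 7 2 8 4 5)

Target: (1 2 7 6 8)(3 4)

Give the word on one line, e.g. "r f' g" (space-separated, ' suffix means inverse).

  after g': (1 5 4 8 2 7 3 6)
  after r': (1 2 7 6 8)(3 4)

g' r'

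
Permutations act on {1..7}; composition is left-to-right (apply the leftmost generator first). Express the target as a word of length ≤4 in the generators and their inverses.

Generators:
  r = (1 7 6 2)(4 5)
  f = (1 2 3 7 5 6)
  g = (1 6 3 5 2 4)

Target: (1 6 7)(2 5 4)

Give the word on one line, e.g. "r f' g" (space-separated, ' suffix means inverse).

f r g

  after f: (1 2 3 7 5 6)
  after r: (2 3 6 7 4 5)
  after g: (1 6 7)(2 5 4)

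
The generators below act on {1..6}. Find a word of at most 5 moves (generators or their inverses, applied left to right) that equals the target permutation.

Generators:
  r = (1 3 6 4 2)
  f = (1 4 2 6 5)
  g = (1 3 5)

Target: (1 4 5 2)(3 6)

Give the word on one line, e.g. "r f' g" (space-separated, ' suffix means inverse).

  after r': (1 2 4 6 3)
  after g: (1 2 4 6 5)
  after f: (1 6)(4 5)
  after r: (1 4 5 2)(3 6)

r' g f r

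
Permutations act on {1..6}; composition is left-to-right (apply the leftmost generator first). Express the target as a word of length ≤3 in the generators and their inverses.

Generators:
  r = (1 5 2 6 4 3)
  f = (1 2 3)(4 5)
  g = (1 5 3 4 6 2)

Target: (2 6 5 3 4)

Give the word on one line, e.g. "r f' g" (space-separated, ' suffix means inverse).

g' f'

  after g': (1 2 6 4 3 5)
  after f': (2 6 5 3 4)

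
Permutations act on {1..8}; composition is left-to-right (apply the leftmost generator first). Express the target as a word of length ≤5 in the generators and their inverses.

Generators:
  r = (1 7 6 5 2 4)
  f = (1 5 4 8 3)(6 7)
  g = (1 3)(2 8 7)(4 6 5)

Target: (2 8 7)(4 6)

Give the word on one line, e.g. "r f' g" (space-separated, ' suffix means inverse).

  after f: (1 5 4 8 3)(6 7)
  after g: (1 4 7 5 6 2 8)
  after r: (2 8 7)(4 6)

f g r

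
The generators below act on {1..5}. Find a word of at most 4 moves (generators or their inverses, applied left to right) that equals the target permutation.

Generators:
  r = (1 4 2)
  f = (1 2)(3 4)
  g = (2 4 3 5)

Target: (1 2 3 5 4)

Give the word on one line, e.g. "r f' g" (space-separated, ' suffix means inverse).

  after g': (2 5 3 4)
  after r': (1 2 5 3)
  after r': (1 4)(2 5 3)
  after g': (1 2 3 5 4)

g' r' r' g'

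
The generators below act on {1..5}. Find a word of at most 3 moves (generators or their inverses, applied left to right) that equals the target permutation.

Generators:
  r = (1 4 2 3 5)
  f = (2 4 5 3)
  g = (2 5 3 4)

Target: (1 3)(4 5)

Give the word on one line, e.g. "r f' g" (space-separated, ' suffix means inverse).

f' r g'

  after f': (2 3 5 4)
  after r: (1 4 3)(2 5)
  after g': (1 3)(4 5)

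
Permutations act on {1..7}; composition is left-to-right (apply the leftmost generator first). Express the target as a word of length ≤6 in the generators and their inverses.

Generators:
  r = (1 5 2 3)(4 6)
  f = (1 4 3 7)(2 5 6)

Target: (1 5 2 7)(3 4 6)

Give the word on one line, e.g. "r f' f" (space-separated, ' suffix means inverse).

f' r f' r' f

  after f': (1 7 3 4)(2 6 5)
  after r: (1 7)(2 4 5 3 6)
  after f': (1 3 5 4 2)
  after r': (1 2 3)(4 5 6)
  after f: (1 5 2 7)(3 4 6)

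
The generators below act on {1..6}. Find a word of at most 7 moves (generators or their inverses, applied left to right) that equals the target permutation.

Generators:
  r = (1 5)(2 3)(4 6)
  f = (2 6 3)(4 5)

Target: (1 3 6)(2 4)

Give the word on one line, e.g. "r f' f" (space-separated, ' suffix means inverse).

r f' r' f' f'

  after r: (1 5)(2 3)(4 6)
  after f': (1 4 2 6 5)
  after r': (1 6)(2 4 3)
  after f': (1 2 5 4 6)
  after f': (1 3 6)(2 4)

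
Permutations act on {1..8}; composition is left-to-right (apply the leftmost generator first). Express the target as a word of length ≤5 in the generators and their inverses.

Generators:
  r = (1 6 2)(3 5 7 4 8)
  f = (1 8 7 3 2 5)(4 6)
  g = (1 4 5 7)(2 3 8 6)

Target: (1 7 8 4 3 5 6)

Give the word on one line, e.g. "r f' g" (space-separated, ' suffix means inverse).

  after r: (1 6 2)(3 5 7 4 8)
  after g: (1 2 4 6 3 7 5)
  after g: (1 3)(2 5 4)(6 8)
  after f': (1 7 8 4 3 5 6)

r g g f'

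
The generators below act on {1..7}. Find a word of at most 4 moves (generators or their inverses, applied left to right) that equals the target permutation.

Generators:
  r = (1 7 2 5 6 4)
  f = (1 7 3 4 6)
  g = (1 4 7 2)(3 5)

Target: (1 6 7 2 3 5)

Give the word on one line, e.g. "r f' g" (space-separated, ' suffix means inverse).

r' g' f'

  after r': (1 4 6 5 2 7)
  after g': (2 4 6 3 5 7)
  after f': (1 6 7 2 3 5)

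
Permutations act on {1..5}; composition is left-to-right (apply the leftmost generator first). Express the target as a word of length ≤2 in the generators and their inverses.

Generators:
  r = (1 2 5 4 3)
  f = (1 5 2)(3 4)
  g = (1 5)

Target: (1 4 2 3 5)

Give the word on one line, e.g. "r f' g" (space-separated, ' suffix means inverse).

r' r'

  after r': (1 3 4 5 2)
  after r': (1 4 2 3 5)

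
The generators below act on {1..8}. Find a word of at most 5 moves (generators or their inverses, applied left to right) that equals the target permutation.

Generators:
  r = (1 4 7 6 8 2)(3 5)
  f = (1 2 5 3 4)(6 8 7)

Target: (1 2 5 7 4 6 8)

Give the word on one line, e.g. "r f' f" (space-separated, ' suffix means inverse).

f r' r' f r

  after f: (1 2 5 3 4)(6 8 7)
  after r': (1 8 4 2 3)
  after r': (1 6 7 4 8)(2 5 3)
  after f: (1 8 2 3 5 4 7)
  after r: (1 2 5 7 4 6 8)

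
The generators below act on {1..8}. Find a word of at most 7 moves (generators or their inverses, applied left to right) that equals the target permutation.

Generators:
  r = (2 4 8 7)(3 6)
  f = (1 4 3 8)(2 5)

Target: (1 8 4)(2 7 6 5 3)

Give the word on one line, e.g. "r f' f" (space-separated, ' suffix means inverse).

f' r' f' r' f'

  after f': (1 8 3 4)(2 5)
  after r': (1 4)(2 5 7 8 6 3)
  after f': (3 5 7)(4 8 6)
  after r': (2 7 6)(3 5 8)
  after f': (1 8 4)(2 7 6 5 3)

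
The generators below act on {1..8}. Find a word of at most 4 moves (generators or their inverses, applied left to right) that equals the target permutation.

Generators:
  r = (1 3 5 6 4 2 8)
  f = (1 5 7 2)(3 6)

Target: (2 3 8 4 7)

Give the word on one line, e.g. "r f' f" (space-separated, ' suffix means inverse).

  after r': (1 8 2 4 6 5 3)
  after r': (1 2 6 3 8 4 5)
  after f: (2 3 8 4 7)

r' r' f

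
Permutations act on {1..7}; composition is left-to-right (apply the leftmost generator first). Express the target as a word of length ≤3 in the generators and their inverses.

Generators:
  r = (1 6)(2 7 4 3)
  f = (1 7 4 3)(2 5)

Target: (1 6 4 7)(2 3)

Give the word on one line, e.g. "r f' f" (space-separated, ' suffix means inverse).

  after r: (1 6)(2 7 4 3)
  after f': (1 6 3 5 2)
  after f': (1 6 4 7)(2 3)

r f' f'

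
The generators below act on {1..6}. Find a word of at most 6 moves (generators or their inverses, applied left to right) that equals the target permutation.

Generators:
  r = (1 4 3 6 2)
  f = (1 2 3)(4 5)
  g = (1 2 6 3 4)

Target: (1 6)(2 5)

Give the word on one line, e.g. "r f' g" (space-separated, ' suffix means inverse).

  after f: (1 2 3)(4 5)
  after r': (1 6 3 2 4 5)
  after g': (1 2 3)(4 5)
  after r': (1 6 3 2 4 5)
  after f: (1 6)(2 5)

f r' g' r' f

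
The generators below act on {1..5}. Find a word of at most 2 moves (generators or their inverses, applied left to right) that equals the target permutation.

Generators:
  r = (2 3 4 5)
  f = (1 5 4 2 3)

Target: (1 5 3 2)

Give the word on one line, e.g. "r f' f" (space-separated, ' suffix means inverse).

  after r: (2 3 4 5)
  after f: (1 5 3 2)

r f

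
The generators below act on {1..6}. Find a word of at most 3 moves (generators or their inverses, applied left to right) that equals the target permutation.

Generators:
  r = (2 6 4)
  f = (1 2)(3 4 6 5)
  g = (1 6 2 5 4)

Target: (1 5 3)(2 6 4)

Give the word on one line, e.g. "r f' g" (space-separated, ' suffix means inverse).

  after f: (1 2)(3 4 6 5)
  after g: (1 5 3)(2 6 4)

f g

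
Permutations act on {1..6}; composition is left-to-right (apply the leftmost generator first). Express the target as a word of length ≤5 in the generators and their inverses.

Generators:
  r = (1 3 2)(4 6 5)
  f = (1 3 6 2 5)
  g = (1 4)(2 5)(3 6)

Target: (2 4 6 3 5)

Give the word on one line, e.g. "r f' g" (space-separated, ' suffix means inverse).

g' f g

  after g': (1 4)(2 5)(3 6)
  after f: (1 4 3 2)
  after g: (2 4 6 3 5)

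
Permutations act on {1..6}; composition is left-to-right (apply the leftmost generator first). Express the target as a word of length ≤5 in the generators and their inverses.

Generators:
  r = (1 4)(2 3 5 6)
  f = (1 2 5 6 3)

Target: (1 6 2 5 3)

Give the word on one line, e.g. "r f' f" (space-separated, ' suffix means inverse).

  after f': (1 3 6 5 2)
  after f': (1 6 2 3 5)
  after r': (1 5 4)
  after r': (1 3 2 6 5)
  after f': (1 6 2 5 3)

f' f' r' r' f'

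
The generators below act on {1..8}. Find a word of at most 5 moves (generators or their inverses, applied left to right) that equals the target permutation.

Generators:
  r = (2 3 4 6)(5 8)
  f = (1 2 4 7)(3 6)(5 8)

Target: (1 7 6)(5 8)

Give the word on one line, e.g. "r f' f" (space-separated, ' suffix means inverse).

r f' r

  after r: (2 3 4 6)(5 8)
  after f': (1 7 4 3 2 6)
  after r: (1 7 6)(5 8)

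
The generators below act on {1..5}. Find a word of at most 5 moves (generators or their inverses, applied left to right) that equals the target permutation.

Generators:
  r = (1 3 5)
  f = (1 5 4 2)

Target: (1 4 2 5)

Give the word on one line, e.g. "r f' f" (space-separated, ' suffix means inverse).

  after r': (1 5 3)
  after f: (1 4 2)(3 5)
  after r': (1 4 2 5)

r' f r'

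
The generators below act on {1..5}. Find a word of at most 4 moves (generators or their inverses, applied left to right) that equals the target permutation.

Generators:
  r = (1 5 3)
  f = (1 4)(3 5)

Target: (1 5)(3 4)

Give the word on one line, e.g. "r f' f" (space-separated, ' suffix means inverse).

  after r': (1 3 5)
  after f': (1 5 4)
  after r: (1 3)(4 5)
  after f: (1 5)(3 4)

r' f' r f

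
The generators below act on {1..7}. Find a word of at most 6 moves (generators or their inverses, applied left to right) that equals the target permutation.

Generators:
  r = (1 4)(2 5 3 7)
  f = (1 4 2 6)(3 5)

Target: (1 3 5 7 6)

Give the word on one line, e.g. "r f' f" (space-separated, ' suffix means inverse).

  after r: (1 4)(2 5 3 7)
  after f: (1 2 3 7 6)
  after r': (1 7 6 4)(2 5)
  after r': (1 3 5 7 6)

r f r' r'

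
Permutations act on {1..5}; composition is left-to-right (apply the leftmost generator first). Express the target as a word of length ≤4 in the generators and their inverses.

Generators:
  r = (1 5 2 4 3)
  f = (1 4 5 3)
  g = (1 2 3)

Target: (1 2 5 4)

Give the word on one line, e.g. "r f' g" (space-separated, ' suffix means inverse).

f r'

  after f: (1 4 5 3)
  after r': (1 2 5 4)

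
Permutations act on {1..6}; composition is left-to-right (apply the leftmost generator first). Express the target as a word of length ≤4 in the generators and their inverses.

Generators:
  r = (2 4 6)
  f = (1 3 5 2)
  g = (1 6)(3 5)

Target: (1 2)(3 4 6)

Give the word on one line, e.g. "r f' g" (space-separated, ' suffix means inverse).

g' f r

  after g': (1 6)(3 5)
  after f: (1 6 3 2)
  after r: (1 2)(3 4 6)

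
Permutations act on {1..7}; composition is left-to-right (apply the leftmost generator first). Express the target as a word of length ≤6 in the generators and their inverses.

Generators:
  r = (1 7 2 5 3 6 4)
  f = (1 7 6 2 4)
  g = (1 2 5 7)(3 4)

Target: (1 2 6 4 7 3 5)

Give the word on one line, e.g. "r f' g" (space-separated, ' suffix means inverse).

r f g f

  after r: (1 7 2 5 3 6 4)
  after f: (1 6)(2 5 3)(4 7)
  after g: (1 6 2 7 3 5 4)
  after f: (1 2 6 4 7 3 5)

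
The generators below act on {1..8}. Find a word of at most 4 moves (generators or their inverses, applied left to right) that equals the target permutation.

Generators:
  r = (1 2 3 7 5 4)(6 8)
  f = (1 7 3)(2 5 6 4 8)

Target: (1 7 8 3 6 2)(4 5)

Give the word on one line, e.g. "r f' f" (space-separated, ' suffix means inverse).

f r' f'

  after f: (1 7 3)(2 5 6 4 8)
  after r': (1 3 4 6 5 8)(2 7)
  after f': (1 7 8 3 6 2)(4 5)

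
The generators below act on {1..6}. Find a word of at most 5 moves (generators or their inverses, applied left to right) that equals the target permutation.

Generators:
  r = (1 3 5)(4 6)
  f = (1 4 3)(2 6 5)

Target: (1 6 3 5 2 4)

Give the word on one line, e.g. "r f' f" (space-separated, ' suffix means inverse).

f' f' r'

  after f': (1 3 4)(2 5 6)
  after f': (1 4 3)(2 6 5)
  after r': (1 6 3 5 2 4)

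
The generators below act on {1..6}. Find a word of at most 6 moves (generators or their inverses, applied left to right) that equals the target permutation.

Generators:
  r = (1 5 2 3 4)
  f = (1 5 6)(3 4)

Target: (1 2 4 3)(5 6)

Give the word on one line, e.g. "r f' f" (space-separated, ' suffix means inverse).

f r f' f' f'

  after f: (1 5 6)(3 4)
  after r: (1 2 3)(5 6)
  after f': (1 2 4 3 6)
  after f': (1 2 3 5)
  after f': (1 2 4 3)(5 6)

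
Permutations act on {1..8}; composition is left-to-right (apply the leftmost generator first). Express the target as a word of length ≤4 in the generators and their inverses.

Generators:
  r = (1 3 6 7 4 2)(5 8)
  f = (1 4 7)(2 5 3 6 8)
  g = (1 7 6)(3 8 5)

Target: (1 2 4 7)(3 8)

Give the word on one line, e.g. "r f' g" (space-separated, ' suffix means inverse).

r f' f' g'

  after r: (1 3 6 7 4 2)(5 8)
  after f': (1 5 6 4 8 2 7)
  after f': (1 2 4 6)(3 5)
  after g': (1 2 4 7)(3 8)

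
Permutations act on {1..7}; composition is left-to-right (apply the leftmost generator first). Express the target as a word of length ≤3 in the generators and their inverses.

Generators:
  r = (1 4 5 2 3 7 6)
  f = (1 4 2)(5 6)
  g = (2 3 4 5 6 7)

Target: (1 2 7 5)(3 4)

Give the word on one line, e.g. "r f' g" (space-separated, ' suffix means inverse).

g' f'

  after g': (2 7 6 5 4 3)
  after f': (1 2 7 5)(3 4)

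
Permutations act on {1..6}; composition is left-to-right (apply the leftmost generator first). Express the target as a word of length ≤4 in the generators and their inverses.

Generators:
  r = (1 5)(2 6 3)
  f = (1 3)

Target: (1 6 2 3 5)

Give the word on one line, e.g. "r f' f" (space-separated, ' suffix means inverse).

f' r' f f

  after f': (1 3)
  after r': (1 6 2 3 5)
  after f: (1 6 2)(3 5)
  after f: (1 6 2 3 5)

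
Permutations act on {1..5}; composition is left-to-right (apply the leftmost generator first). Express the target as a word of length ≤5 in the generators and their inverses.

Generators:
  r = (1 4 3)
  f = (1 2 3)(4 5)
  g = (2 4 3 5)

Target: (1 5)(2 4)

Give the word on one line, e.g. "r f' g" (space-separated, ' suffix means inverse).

  after r': (1 3 4)
  after g': (1 4)(2 5 3)
  after f: (1 5)(2 4)

r' g' f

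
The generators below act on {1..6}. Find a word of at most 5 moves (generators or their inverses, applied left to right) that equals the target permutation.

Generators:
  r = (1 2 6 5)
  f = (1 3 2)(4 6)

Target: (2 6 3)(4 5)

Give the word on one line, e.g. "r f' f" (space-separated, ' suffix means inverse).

  after r: (1 2 6 5)
  after r: (1 6)(2 5)
  after r: (1 5 6 2)
  after f': (1 5 4 6 3)
  after r: (2 6 3)(4 5)

r r r f' r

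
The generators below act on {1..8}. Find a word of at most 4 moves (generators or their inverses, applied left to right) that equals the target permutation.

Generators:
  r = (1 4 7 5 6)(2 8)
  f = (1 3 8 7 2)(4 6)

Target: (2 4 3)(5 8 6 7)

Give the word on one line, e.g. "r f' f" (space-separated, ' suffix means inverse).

r' f r'

  after r': (1 6 5 7 4)(2 8)
  after f: (1 4 3 8)(2 7 6 5)
  after r': (2 4 3)(5 8 6 7)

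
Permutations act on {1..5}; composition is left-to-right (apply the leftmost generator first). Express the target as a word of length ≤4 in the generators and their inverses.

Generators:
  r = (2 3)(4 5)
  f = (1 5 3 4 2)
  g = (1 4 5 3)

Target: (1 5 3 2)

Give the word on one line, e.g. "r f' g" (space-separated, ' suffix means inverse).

g' f r

  after g': (1 3 5 4)
  after f: (1 4 5 2)
  after r: (1 5 3 2)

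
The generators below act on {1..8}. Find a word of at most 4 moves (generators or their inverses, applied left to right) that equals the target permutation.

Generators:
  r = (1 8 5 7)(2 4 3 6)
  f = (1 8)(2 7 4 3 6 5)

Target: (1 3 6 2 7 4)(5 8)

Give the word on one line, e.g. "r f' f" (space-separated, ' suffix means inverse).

r' f r

  after r': (1 7 5 8)(2 6 3 4)
  after f: (1 4 7 2 5)
  after r: (1 3 6 2 7 4)(5 8)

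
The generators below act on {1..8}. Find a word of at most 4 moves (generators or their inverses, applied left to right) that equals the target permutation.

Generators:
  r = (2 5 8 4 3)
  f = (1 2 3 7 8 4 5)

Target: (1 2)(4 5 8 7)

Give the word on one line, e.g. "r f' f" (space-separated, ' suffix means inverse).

f' r'

  after f': (1 5 4 8 7 3 2)
  after r': (1 2)(4 5 8 7)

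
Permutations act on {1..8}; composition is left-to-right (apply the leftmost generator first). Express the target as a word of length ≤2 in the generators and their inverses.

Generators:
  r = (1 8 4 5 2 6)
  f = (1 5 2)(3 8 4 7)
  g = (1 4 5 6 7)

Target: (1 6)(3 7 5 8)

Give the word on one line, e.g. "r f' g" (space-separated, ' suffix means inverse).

f' r

  after f': (1 2 5)(3 7 4 8)
  after r: (1 6)(3 7 5 8)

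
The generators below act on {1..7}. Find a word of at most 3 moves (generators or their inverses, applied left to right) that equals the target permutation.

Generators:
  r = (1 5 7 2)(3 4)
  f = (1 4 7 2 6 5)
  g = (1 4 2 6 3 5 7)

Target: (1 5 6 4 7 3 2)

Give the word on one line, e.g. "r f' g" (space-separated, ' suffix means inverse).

g' g'

  after g': (1 7 5 3 6 2 4)
  after g': (1 5 6 4 7 3 2)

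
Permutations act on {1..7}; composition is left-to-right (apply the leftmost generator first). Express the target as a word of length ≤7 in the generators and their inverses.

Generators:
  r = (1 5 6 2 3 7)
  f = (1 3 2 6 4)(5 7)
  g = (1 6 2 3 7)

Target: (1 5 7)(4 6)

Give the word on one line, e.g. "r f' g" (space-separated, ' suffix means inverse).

g g g g f'

  after g: (1 6 2 3 7)
  after g: (1 2 7 6 3)
  after g: (1 3 6 7 2)
  after g: (1 7 3 2 6)
  after f': (1 5 7)(4 6)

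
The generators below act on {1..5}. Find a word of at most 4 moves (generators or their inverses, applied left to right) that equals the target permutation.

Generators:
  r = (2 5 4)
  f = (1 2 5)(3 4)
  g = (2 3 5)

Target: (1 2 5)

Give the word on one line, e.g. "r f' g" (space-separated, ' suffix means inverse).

  after f: (1 2 5)(3 4)
  after f: (1 5 2)
  after f: (3 4)
  after f: (1 2 5)

f f f f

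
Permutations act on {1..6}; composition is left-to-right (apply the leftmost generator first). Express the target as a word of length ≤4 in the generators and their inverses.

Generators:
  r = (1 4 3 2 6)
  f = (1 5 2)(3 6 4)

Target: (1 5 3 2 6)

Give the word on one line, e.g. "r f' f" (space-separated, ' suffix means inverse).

f r'

  after f: (1 5 2)(3 6 4)
  after r': (1 5 3 2 6)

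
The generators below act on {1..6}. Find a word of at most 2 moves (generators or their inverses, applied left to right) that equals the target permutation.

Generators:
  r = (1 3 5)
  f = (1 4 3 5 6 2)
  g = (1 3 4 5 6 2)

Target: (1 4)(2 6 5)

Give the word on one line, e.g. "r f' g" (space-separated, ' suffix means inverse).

  after r: (1 3 5)
  after f': (1 4)(2 6 5)

r f'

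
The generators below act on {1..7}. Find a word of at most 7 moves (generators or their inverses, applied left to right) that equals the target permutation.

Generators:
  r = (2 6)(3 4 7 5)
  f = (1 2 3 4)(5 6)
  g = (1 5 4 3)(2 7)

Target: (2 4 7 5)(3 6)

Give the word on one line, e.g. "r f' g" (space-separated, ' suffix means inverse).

r' g r g r'

  after r': (2 6)(3 5 7 4)
  after g: (1 5 2 6 7 3 4)
  after r: (1 3 7 4)(5 6)
  after g: (2 7 3)(4 5 6)
  after r': (2 4 7 5)(3 6)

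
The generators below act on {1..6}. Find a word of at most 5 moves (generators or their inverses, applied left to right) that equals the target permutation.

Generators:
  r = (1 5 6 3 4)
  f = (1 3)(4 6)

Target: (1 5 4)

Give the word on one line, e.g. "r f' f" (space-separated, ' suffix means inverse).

  after f: (1 3)(4 6)
  after r': (1 6 3 4 5)
  after r': (1 5 4)
  after f: (1 5 6 4 3)
  after f: (1 5 4)

f r' r' f f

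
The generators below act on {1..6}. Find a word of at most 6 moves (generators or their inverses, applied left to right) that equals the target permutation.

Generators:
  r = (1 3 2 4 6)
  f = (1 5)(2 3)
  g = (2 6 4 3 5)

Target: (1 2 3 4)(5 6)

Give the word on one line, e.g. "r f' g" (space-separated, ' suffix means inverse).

  after f: (1 5)(2 3)
  after r: (1 5 3 4 6)
  after r: (1 5 2 4)(3 6)
  after g: (1 2 3 4)(5 6)

f r r g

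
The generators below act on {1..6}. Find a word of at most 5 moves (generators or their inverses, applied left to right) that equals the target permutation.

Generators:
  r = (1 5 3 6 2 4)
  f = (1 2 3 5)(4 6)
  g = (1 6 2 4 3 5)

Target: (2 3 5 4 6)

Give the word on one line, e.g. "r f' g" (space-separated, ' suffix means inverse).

  after g': (1 5 3 4 2 6)
  after g': (1 3 2)(4 6 5)
  after f': (1 2 5 6 3)
  after f': (2 3 5 4 6)

g' g' f' f'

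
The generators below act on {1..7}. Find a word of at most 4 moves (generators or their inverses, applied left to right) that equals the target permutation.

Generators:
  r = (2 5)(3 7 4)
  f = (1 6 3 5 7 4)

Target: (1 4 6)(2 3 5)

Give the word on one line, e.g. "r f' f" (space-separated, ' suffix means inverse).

r f'

  after r: (2 5)(3 7 4)
  after f': (1 4 6)(2 3 5)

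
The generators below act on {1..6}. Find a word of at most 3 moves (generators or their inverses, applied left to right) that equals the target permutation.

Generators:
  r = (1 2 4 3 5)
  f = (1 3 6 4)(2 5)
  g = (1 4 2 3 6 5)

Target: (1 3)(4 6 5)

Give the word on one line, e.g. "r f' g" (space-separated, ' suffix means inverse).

  after r: (1 2 4 3 5)
  after g: (1 3)(4 6 5)

r g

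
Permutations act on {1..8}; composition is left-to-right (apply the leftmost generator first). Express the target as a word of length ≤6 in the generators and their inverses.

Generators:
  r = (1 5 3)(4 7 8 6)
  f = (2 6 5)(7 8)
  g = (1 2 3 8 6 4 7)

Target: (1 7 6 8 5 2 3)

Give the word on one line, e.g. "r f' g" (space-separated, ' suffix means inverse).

  after g: (1 2 3 8 6 4 7)
  after r: (1 2)(3 6 7 5)(4 8)
  after f: (1 6 8 4 7 2)(3 5)
  after r': (1 8 6 7 2 3)
  after f: (1 7 6 8 5 2 3)

g r f r' f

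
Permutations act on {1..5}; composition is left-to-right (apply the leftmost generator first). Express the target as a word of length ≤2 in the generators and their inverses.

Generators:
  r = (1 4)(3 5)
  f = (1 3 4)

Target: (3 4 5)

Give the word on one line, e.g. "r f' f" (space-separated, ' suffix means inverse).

f' r

  after f': (1 4 3)
  after r: (3 4 5)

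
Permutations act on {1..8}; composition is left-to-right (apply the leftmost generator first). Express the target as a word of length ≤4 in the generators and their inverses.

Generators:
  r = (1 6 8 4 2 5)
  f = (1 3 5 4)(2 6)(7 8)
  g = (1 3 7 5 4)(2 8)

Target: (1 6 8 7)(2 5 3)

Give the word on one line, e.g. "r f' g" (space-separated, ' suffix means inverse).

  after f': (1 4 5 3)(2 6)(7 8)
  after r': (1 8 7 6 4 2)(3 5)
  after r': (1 6 8 7)(2 5 3)

f' r' r'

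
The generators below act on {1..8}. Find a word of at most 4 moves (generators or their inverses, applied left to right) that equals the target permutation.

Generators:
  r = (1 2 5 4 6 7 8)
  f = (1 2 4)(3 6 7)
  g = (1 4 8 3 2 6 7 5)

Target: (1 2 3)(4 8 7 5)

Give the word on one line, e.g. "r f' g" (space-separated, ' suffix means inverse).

g f f

  after g: (1 4 8 3 2 6 7 5)
  after f: (2 7 5)(3 4 8 6)
  after f: (1 2 3)(4 8 7 5)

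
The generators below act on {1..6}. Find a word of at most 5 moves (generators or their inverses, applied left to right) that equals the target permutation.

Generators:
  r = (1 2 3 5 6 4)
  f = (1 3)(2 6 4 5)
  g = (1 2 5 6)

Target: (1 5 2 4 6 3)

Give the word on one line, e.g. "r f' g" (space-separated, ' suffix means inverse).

g' g' g' f'

  after g': (1 6 5 2)
  after g': (1 5)(2 6)
  after g': (1 2 5 6)
  after f': (1 5 2 4 6 3)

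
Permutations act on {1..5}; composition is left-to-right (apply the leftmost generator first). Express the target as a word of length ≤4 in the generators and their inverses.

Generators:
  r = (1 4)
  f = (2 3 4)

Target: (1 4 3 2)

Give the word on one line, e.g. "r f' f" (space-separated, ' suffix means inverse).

  after f': (2 4 3)
  after r': (1 4 3 2)

f' r'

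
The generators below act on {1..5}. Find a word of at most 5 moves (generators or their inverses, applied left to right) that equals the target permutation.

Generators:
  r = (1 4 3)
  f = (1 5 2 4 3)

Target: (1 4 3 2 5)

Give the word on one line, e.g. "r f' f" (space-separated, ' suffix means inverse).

  after f: (1 5 2 4 3)
  after f: (1 2 3 5 4)
  after r': (1 2 4 3 5)
  after r': (1 2)(3 5)
  after f: (1 4 3 2 5)

f f r' r' f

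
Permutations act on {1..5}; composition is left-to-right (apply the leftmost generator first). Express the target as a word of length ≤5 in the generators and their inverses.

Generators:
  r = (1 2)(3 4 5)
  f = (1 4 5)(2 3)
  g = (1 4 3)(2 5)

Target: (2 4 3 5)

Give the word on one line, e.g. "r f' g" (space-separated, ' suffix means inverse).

  after f': (1 5 4)(2 3)
  after g': (1 2 4 3 5)
  after r': (2 3 4 5)
  after r': (1 2 5)
  after r': (2 4 3 5)

f' g' r' r' r'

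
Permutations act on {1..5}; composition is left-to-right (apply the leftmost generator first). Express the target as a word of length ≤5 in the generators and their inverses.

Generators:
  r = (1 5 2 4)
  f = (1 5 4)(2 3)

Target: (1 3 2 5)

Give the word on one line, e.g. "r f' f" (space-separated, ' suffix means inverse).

  after r': (1 4 2 5)
  after r': (1 2)(4 5)
  after f: (1 3 2 5)

r' r' f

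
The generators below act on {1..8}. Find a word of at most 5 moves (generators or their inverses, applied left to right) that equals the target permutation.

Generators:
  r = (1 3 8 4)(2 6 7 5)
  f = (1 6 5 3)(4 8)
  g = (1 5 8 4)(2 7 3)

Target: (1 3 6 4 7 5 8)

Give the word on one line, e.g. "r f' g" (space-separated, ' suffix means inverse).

g f' g' f' f'

  after g: (1 5 8 4)(2 7 3)
  after f': (1 6)(2 7 5 4 3)
  after g': (1 6 4 7)(5 8)
  after f': (3 5 4 7)(6 8)
  after f': (1 3 6 4 7 5 8)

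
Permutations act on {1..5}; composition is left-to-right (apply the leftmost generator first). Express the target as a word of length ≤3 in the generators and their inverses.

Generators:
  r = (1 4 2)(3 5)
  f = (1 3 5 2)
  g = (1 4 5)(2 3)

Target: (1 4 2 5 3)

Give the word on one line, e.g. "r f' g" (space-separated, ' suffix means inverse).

  after g: (1 4 5)(2 3)
  after f: (1 4 2 5 3)

g f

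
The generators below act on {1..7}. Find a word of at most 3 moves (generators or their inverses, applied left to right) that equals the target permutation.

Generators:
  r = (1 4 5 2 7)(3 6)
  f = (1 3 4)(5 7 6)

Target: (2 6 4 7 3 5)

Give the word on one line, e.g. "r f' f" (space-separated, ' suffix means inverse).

r f' f'

  after r: (1 4 5 2 7)(3 6)
  after f': (1 3 7 4 6)(2 5)
  after f': (2 6 4 7 3 5)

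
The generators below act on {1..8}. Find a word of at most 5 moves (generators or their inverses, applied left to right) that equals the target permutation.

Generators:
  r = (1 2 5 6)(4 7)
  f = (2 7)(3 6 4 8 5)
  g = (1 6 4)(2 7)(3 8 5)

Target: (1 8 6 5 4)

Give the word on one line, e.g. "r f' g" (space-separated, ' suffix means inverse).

  after g: (1 6 4)(2 7)(3 8 5)
  after f': (1 3 4)
  after f': (1 5 8 4)(2 7)(3 6)
  after f': (1 8 6 5 4)

g f' f' f'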